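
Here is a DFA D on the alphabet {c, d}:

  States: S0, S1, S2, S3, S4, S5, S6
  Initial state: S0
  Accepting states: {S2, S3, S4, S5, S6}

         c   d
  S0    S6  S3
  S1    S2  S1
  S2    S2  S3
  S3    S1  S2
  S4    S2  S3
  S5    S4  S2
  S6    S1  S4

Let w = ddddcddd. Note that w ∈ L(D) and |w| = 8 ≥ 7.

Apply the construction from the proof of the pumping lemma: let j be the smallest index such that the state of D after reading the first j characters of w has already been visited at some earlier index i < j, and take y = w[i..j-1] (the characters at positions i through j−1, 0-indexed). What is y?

dd

State sequence: S0 -d-> S3 -d-> S2 -d-> S3 -d-> S2 -c-> S2 -d-> S3 -d-> S2 -d-> S3
First repeat at step 3: S3 was already visited.

So i = 1, j = 3, giving x = w[0:1] = d, y = w[1:3] = dd, z = w[3:8] = dcddd.
Check: |xy| = 3 ≤ 7 and |y| = 2 ≥ 1. Reading y takes D from S3 back to S3, so every xyⁱz is accepted.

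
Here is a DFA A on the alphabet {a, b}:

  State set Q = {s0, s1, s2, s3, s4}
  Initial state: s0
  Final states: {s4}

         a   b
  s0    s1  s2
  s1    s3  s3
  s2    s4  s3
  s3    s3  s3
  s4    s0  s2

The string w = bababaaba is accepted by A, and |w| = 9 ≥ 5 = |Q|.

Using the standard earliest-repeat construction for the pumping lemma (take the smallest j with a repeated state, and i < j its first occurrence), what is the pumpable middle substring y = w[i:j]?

ab

State sequence: s0 -b-> s2 -a-> s4 -b-> s2 -a-> s4 -b-> s2 -a-> s4 -a-> s0 -b-> s2 -a-> s4
First repeat at step 3: s2 was already visited.

So i = 1, j = 3, giving x = w[0:1] = b, y = w[1:3] = ab, z = w[3:9] = abaaba.
Check: |xy| = 3 ≤ 5 and |y| = 2 ≥ 1. Reading y takes A from s2 back to s2, so every xyⁱz is accepted.
Pumping length from the standard proof: p = 5 (the number of states). The repeated state found above gives |xy| = j ≤ 5 and |y| = j − i ≥ 1.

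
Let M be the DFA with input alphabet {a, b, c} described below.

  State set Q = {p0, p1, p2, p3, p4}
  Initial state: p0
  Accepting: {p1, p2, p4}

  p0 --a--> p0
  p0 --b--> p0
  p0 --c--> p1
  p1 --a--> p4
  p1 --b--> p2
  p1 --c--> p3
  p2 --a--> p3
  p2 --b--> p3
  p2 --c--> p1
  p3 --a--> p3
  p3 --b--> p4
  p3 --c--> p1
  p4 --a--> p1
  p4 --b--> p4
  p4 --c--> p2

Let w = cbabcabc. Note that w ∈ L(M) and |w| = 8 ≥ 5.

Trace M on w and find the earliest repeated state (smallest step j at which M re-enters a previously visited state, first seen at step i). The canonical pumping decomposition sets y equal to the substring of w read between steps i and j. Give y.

Run of M on w = c b a b c a b c:
  step 0: p0  (start)
  step 1: p1  (read c: p0→p1)
  step 2: p2  (read b: p1→p2)
  step 3: p3  (read a: p2→p3)
  step 4: p4  (read b: p3→p4)
  step 5: p2  (read c: p4→p2)   ← first repeat (p2 seen earlier)
  step 6: p3  (read a: p2→p3)
  step 7: p4  (read b: p3→p4)
  step 8: p2  (read c: p4→p2)

So i = 2, j = 5, giving x = w[0:2] = cb, y = w[2:5] = abc, z = w[5:8] = abc.
Check: |xy| = 5 ≤ 5 and |y| = 3 ≥ 1. Reading y takes M from p2 back to p2, so every xyⁱz is accepted.

abc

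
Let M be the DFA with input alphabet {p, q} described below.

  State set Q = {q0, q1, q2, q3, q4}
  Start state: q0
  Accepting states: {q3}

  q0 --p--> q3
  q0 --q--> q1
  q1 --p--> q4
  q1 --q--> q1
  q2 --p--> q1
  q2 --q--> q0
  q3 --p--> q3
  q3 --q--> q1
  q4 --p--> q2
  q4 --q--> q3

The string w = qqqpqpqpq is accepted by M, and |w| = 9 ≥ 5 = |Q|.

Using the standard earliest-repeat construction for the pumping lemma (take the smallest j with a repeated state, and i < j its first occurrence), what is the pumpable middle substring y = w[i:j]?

q

State sequence: q0 -q-> q1 -q-> q1 -q-> q1 -p-> q4 -q-> q3 -p-> q3 -q-> q1 -p-> q4 -q-> q3
First repeat at step 2: q1 was already visited.

So i = 1, j = 2, giving x = w[0:1] = q, y = w[1:2] = q, z = w[2:9] = qpqpqpq.
Check: |xy| = 2 ≤ 5 and |y| = 1 ≥ 1. Reading y takes M from q1 back to q1, so every xyⁱz is accepted.
With |Q| = 5, pigeonhole forces a state repeat no later than step 5; the substring read between the first and second visits to that state can be pumped.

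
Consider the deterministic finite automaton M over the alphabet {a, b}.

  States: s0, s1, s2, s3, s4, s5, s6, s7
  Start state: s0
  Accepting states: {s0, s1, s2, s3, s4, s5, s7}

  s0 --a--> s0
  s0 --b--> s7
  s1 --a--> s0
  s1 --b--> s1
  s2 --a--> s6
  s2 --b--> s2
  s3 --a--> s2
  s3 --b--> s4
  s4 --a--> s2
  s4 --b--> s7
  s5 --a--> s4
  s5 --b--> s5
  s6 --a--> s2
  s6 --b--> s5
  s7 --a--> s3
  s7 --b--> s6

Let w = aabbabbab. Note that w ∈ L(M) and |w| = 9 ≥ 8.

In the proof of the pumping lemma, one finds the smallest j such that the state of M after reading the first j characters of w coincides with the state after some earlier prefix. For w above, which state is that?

s0

State sequence: s0 -a-> s0 -a-> s0 -b-> s7 -b-> s6 -a-> s2 -b-> s2 -b-> s2 -a-> s6 -b-> s5
First repeat at step 1: s0 was already visited.

The earliest repeat is at step j = 1: M is in s0, which it already visited at step i = 0.
Pumping length from the standard proof: p = 8 (the number of states). The repeated state found above gives |xy| = j ≤ 8 and |y| = j − i ≥ 1.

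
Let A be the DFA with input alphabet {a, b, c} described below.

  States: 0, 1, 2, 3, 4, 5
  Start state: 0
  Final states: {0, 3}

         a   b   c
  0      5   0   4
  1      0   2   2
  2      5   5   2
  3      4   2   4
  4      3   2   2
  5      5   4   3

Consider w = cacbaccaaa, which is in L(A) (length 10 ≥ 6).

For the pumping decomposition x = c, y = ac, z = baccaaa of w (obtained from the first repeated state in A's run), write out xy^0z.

xy⁰z = xz = c·baccaaa = cbaccaaa.
Reading y = ac takes A from 4 back to 4, so after x the machine is still in 4, and z then leads to the accepting state 3. Hence cbaccaaa ∈ L(A).

cbaccaaa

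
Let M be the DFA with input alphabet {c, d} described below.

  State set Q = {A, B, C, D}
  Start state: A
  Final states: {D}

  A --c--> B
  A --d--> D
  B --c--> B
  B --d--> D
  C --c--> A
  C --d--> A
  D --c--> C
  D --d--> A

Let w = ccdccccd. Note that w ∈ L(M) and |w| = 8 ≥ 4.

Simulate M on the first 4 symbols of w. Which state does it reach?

C

Run of M on the first 4 characters of w = c c d c:
  step 0: A  (start)
  step 1: B  (read c: A→B)
  step 2: B  (read c: B→B)
  step 3: D  (read d: B→D)
  step 4: C  (read c: D→C)

After reading 4 characters, M is in state C.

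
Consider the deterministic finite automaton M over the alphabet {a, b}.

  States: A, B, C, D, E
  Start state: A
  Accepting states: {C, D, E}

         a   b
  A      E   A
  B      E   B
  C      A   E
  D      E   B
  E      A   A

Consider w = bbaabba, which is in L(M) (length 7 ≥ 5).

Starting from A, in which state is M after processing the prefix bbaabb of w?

A

State sequence: A -b-> A -b-> A -a-> E -a-> A -b-> A -b-> A

After reading 6 characters, M is in state A.
(This kind of state-tracing is the core of the pumping-lemma construction: with 5 states, pigeonhole forces a repeat within the first 5 steps.)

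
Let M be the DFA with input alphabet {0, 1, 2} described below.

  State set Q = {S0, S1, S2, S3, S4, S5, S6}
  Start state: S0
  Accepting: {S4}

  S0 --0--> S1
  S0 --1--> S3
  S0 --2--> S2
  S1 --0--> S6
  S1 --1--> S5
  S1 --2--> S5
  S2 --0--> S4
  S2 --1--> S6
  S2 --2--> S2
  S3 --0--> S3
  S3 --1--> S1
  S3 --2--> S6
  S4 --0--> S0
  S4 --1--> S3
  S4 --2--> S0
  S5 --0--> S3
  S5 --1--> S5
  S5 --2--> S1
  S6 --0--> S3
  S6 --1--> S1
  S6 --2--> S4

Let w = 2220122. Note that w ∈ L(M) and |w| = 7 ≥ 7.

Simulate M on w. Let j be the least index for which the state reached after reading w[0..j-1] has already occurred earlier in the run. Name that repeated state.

S2

Run of M on w = 2 2 2 0 1 2 2:
  step 0: S0  (start)
  step 1: S2  (read 2: S0→S2)
  step 2: S2  (read 2: S2→S2)   ← first repeat (S2 seen earlier)
  step 3: S2  (read 2: S2→S2)
  step 4: S4  (read 0: S2→S4)
  step 5: S3  (read 1: S4→S3)
  step 6: S6  (read 2: S3→S6)
  step 7: S4  (read 2: S6→S4)

The earliest repeat is at step j = 2: M is in S2, which it already visited at step i = 1.
Pumping length from the standard proof: p = 7 (the number of states). The repeated state found above gives |xy| = j ≤ 7 and |y| = j − i ≥ 1.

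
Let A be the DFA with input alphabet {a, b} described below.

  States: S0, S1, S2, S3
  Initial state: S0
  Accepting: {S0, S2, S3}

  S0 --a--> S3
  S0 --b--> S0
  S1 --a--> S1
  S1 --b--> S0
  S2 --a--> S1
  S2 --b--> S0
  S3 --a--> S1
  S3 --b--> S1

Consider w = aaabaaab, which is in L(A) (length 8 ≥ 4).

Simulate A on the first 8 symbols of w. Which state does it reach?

State sequence: S0 -a-> S3 -a-> S1 -a-> S1 -b-> S0 -a-> S3 -a-> S1 -a-> S1 -b-> S0

After reading 8 characters, A is in state S0.
(This kind of state-tracing is the core of the pumping-lemma construction: with 4 states, pigeonhole forces a repeat within the first 4 steps.)

S0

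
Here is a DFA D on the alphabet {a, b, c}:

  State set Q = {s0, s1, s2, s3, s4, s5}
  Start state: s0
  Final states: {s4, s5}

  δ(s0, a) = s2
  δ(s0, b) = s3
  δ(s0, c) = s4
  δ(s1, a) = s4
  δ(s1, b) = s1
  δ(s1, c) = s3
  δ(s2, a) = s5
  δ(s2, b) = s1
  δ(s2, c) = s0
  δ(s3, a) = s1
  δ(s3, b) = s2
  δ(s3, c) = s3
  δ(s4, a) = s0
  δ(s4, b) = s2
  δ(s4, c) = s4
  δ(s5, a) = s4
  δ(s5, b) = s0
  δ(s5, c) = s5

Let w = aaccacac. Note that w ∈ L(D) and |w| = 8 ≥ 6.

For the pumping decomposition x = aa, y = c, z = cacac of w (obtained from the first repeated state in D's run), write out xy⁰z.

xy⁰z = xz = aa·cacac = aacacac.
Reading y = c takes D from s5 back to s5, so after x the machine is still in s5, and z then leads to the accepting state s4. Hence aacacac ∈ L(D).

aacacac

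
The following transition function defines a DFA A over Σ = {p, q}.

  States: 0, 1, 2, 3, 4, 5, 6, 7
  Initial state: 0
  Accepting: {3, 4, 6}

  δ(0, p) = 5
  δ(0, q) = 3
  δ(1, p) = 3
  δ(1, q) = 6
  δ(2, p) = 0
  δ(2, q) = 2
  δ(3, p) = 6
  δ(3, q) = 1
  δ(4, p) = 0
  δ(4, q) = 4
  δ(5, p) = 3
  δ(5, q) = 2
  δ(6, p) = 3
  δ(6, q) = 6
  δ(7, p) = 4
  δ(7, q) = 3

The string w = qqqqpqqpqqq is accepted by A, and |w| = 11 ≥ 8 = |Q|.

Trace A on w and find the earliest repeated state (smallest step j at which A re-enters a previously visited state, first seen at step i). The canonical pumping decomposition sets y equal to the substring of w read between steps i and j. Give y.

State sequence: 0 -q-> 3 -q-> 1 -q-> 6 -q-> 6 -p-> 3 -q-> 1 -q-> 6 -p-> 3 -q-> 1 -q-> 6 -q-> 6
First repeat at step 4: 6 was already visited.

So i = 3, j = 4, giving x = w[0:3] = qqq, y = w[3:4] = q, z = w[4:11] = pqqpqqq.
Check: |xy| = 4 ≤ 8 and |y| = 1 ≥ 1. Reading y takes A from 6 back to 6, so every xyⁱz is accepted.

q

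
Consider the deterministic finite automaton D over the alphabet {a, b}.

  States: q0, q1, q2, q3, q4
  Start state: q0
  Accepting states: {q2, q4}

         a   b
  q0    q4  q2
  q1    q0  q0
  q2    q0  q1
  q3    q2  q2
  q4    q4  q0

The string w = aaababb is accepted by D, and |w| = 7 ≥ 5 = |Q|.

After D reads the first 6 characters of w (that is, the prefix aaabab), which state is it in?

Run of D on the first 6 characters of w = a a a b a b:
  step 0: q0  (start)
  step 1: q4  (read a: q0→q4)
  step 2: q4  (read a: q4→q4)
  step 3: q4  (read a: q4→q4)
  step 4: q0  (read b: q4→q0)
  step 5: q4  (read a: q0→q4)
  step 6: q0  (read b: q4→q0)

After reading 6 characters, D is in state q0.

q0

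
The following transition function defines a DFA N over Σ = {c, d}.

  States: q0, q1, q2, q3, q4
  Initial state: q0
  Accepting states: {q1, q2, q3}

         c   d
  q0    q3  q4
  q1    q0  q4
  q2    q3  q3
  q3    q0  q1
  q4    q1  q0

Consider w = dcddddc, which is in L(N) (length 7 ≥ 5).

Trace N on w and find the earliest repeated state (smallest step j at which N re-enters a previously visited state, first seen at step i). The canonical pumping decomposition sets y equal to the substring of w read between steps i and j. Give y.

Run of N on w = d c d d d d c:
  step 0: q0  (start)
  step 1: q4  (read d: q0→q4)
  step 2: q1  (read c: q4→q1)
  step 3: q4  (read d: q1→q4)   ← first repeat (q4 seen earlier)
  step 4: q0  (read d: q4→q0)
  step 5: q4  (read d: q0→q4)
  step 6: q0  (read d: q4→q0)
  step 7: q3  (read c: q0→q3)

So i = 1, j = 3, giving x = w[0:1] = d, y = w[1:3] = cd, z = w[3:7] = dddc.
Check: |xy| = 3 ≤ 5 and |y| = 2 ≥ 1. Reading y takes N from q4 back to q4, so every xyⁱz is accepted.
With |Q| = 5, pigeonhole forces a state repeat no later than step 5; the substring read between the first and second visits to that state can be pumped.

cd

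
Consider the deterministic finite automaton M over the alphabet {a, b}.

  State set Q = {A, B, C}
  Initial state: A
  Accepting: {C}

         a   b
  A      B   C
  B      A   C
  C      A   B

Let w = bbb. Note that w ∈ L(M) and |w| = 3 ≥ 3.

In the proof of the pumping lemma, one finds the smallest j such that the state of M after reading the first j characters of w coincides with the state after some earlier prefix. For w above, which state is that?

State sequence: A -b-> C -b-> B -b-> C
First repeat at step 3: C was already visited.

The earliest repeat is at step j = 3: M is in C, which it already visited at step i = 1.

C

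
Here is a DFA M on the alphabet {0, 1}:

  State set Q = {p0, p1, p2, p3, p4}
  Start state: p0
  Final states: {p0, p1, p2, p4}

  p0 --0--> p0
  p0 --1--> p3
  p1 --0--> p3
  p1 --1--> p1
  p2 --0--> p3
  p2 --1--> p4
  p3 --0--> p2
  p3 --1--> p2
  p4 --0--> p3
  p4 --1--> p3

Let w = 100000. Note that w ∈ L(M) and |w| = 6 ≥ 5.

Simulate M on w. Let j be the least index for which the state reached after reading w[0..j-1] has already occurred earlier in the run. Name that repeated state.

p3

State sequence: p0 -1-> p3 -0-> p2 -0-> p3 -0-> p2 -0-> p3 -0-> p2
First repeat at step 3: p3 was already visited.

The earliest repeat is at step j = 3: M is in p3, which it already visited at step i = 1.
Pumping length from the standard proof: p = 5 (the number of states). The repeated state found above gives |xy| = j ≤ 5 and |y| = j − i ≥ 1.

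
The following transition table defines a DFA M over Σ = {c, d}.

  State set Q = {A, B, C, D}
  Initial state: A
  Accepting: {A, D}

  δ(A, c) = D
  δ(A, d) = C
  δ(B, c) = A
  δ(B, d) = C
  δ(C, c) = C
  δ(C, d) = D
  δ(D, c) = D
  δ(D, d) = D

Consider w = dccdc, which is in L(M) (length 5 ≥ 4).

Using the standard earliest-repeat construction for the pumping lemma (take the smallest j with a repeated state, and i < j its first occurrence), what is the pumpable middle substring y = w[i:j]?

c

Run of M on w = d c c d c:
  step 0: A  (start)
  step 1: C  (read d: A→C)
  step 2: C  (read c: C→C)   ← first repeat (C seen earlier)
  step 3: C  (read c: C→C)
  step 4: D  (read d: C→D)
  step 5: D  (read c: D→D)

So i = 1, j = 2, giving x = w[0:1] = d, y = w[1:2] = c, z = w[2:5] = cdc.
Check: |xy| = 2 ≤ 4 and |y| = 1 ≥ 1. Reading y takes M from C back to C, so every xyⁱz is accepted.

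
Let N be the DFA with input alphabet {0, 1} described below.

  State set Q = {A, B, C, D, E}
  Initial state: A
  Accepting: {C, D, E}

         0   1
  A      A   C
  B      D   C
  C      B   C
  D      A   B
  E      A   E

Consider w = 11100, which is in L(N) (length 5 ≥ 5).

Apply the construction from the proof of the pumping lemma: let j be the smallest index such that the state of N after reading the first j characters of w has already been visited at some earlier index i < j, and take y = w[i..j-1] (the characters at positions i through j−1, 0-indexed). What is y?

State sequence: A -1-> C -1-> C -1-> C -0-> B -0-> D
First repeat at step 2: C was already visited.

So i = 1, j = 2, giving x = w[0:1] = 1, y = w[1:2] = 1, z = w[2:5] = 100.
Check: |xy| = 2 ≤ 5 and |y| = 1 ≥ 1. Reading y takes N from C back to C, so every xyⁱz is accepted.
The DFA has 5 states, so the proof of the pumping lemma guarantees a repeated state among the first 5+1 visited; the segment between the two visits is the pumpable y.

1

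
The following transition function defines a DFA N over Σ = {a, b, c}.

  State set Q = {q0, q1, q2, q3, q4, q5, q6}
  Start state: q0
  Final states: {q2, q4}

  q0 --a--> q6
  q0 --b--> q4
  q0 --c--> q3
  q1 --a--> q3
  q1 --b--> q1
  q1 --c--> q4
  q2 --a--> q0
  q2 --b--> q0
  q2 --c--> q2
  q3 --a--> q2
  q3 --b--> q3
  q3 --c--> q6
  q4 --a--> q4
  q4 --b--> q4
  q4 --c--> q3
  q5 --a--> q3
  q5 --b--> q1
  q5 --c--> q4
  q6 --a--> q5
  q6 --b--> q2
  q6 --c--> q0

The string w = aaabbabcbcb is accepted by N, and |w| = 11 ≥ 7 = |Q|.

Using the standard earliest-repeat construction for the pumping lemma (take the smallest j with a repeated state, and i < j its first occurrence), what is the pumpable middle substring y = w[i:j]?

State sequence: q0 -a-> q6 -a-> q5 -a-> q3 -b-> q3 -b-> q3 -a-> q2 -b-> q0 -c-> q3 -b-> q3 -c-> q6 -b-> q2
First repeat at step 4: q3 was already visited.

So i = 3, j = 4, giving x = w[0:3] = aaa, y = w[3:4] = b, z = w[4:11] = babcbcb.
Check: |xy| = 4 ≤ 7 and |y| = 1 ≥ 1. Reading y takes N from q3 back to q3, so every xyⁱz is accepted.

b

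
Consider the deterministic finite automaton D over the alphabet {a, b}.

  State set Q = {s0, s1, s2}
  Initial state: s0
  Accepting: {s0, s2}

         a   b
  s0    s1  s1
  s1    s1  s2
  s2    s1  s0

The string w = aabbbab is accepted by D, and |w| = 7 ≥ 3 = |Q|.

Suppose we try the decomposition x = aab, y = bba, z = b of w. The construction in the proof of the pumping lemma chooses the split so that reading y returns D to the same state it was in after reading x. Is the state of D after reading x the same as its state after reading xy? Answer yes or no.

State sequence: s0 -a-> s1 -a-> s1 -b-> s2 -b-> s0 -b-> s1 -a-> s1

After x (step 3): s2. After xy (step 6): s1.
They differ (s2 ≠ s1), so y is not a cycle from the state after x; this split is not the one the pumping-lemma construction produces, and pumping y need not keep the string in L(D).

no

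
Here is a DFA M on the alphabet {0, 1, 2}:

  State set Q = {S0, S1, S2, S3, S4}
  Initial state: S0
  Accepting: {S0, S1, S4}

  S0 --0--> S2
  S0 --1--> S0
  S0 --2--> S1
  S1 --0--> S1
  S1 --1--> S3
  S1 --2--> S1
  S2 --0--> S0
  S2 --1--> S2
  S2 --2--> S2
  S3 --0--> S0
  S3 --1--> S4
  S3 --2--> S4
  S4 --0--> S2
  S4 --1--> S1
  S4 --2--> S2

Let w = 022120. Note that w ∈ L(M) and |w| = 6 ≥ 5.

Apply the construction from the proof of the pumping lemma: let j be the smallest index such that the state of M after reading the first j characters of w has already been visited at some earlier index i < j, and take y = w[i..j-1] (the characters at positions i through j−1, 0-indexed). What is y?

2

Run of M on w = 0 2 2 1 2 0:
  step 0: S0  (start)
  step 1: S2  (read 0: S0→S2)
  step 2: S2  (read 2: S2→S2)   ← first repeat (S2 seen earlier)
  step 3: S2  (read 2: S2→S2)
  step 4: S2  (read 1: S2→S2)
  step 5: S2  (read 2: S2→S2)
  step 6: S0  (read 0: S2→S0)

So i = 1, j = 2, giving x = w[0:1] = 0, y = w[1:2] = 2, z = w[2:6] = 2120.
Check: |xy| = 2 ≤ 5 and |y| = 1 ≥ 1. Reading y takes M from S2 back to S2, so every xyⁱz is accepted.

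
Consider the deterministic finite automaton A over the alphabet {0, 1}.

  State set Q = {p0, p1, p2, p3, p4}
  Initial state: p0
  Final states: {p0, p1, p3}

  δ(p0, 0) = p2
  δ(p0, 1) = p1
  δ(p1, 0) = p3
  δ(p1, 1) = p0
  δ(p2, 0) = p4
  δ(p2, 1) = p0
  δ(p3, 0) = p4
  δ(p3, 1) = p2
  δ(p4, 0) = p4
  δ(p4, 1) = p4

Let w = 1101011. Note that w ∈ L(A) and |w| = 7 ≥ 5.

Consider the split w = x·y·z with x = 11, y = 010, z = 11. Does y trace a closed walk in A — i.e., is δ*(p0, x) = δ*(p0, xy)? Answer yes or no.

Run of A on the first 5 characters of w = 1 1 0 1 0:
  step 0: p0  (start)
  step 1: p1  (read 1: p0→p1)
  step 2: p0  (read 1: p1→p0)
  step 3: p2  (read 0: p0→p2)
  step 4: p0  (read 1: p2→p0)
  step 5: p2  (read 0: p0→p2)

After x (step 2): p0. After xy (step 5): p2.
They differ (p0 ≠ p2), so y is not a cycle from the state after x; this split is not the one the pumping-lemma construction produces, and pumping y need not keep the string in L(A).

no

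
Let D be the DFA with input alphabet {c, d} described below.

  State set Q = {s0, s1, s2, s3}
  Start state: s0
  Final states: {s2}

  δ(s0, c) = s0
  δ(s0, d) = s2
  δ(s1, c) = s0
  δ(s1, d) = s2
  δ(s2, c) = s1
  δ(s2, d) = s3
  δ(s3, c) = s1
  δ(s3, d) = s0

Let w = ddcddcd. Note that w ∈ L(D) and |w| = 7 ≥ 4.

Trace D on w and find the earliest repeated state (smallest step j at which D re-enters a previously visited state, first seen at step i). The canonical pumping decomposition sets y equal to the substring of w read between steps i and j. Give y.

dcd

Run of D on w = d d c d d c d:
  step 0: s0  (start)
  step 1: s2  (read d: s0→s2)
  step 2: s3  (read d: s2→s3)
  step 3: s1  (read c: s3→s1)
  step 4: s2  (read d: s1→s2)   ← first repeat (s2 seen earlier)
  step 5: s3  (read d: s2→s3)
  step 6: s1  (read c: s3→s1)
  step 7: s2  (read d: s1→s2)

So i = 1, j = 4, giving x = w[0:1] = d, y = w[1:4] = dcd, z = w[4:7] = dcd.
Check: |xy| = 4 ≤ 4 and |y| = 3 ≥ 1. Reading y takes D from s2 back to s2, so every xyⁱz is accepted.
Pumping length from the standard proof: p = 4 (the number of states). The repeated state found above gives |xy| = j ≤ 4 and |y| = j − i ≥ 1.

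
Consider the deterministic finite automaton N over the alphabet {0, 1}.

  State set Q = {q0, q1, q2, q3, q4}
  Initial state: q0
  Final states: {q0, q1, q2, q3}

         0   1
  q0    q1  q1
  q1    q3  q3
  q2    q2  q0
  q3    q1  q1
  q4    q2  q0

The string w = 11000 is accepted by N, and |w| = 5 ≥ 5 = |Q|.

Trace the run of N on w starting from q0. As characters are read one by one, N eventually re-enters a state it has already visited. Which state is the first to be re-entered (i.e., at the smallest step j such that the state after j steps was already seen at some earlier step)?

State sequence: q0 -1-> q1 -1-> q3 -0-> q1 -0-> q3 -0-> q1
First repeat at step 3: q1 was already visited.

The earliest repeat is at step j = 3: N is in q1, which it already visited at step i = 1.
Pumping length from the standard proof: p = 5 (the number of states). The repeated state found above gives |xy| = j ≤ 5 and |y| = j − i ≥ 1.

q1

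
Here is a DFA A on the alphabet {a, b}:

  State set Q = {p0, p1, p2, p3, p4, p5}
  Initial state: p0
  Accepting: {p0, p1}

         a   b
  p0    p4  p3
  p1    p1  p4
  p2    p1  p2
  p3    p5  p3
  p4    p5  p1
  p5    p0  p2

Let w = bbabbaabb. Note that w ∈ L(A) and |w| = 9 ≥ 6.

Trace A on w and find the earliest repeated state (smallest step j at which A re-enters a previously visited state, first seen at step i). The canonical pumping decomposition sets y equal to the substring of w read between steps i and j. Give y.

b

Run of A on w = b b a b b a a b b:
  step 0: p0  (start)
  step 1: p3  (read b: p0→p3)
  step 2: p3  (read b: p3→p3)   ← first repeat (p3 seen earlier)
  step 3: p5  (read a: p3→p5)
  step 4: p2  (read b: p5→p2)
  step 5: p2  (read b: p2→p2)
  step 6: p1  (read a: p2→p1)
  step 7: p1  (read a: p1→p1)
  step 8: p4  (read b: p1→p4)
  step 9: p1  (read b: p4→p1)

So i = 1, j = 2, giving x = w[0:1] = b, y = w[1:2] = b, z = w[2:9] = abbaabb.
Check: |xy| = 2 ≤ 6 and |y| = 1 ≥ 1. Reading y takes A from p3 back to p3, so every xyⁱz is accepted.
With |Q| = 6, pigeonhole forces a state repeat no later than step 6; the substring read between the first and second visits to that state can be pumped.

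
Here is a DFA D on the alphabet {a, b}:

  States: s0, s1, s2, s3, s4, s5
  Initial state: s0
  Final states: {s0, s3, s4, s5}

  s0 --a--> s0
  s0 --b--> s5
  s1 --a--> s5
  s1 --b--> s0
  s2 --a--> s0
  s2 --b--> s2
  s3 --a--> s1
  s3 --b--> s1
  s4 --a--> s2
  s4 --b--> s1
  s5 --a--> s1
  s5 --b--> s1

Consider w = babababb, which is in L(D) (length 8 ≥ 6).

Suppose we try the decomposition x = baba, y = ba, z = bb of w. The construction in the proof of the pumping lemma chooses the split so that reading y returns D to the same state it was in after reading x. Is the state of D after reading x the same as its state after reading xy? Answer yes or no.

no

State sequence: s0 -b-> s5 -a-> s1 -b-> s0 -a-> s0 -b-> s5 -a-> s1

After x (step 4): s0. After xy (step 6): s1.
They differ (s0 ≠ s1), so y is not a cycle from the state after x; this split is not the one the pumping-lemma construction produces, and pumping y need not keep the string in L(D).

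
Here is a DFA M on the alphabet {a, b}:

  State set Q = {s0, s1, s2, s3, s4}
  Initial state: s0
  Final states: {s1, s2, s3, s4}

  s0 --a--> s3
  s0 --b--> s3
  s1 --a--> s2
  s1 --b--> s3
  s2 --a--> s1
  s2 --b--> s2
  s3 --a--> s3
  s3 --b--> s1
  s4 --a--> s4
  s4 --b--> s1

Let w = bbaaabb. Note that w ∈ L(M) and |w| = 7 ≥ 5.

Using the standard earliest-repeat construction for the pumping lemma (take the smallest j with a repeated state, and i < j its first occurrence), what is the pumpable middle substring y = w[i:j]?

State sequence: s0 -b-> s3 -b-> s1 -a-> s2 -a-> s1 -a-> s2 -b-> s2 -b-> s2
First repeat at step 4: s1 was already visited.

So i = 2, j = 4, giving x = w[0:2] = bb, y = w[2:4] = aa, z = w[4:7] = abb.
Check: |xy| = 4 ≤ 5 and |y| = 2 ≥ 1. Reading y takes M from s1 back to s1, so every xyⁱz is accepted.

aa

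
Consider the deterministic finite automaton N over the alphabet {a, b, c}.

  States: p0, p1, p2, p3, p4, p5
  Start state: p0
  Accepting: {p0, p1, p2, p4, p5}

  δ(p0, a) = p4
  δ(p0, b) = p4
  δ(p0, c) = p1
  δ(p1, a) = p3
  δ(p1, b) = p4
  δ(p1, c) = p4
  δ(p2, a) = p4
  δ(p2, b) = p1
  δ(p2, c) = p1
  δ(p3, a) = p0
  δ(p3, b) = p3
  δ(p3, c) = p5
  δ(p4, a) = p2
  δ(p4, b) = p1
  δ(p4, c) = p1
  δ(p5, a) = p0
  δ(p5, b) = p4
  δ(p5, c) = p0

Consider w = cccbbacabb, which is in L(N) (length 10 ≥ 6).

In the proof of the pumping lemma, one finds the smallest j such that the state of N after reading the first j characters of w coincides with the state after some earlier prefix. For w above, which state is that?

State sequence: p0 -c-> p1 -c-> p4 -c-> p1 -b-> p4 -b-> p1 -a-> p3 -c-> p5 -a-> p0 -b-> p4 -b-> p1
First repeat at step 3: p1 was already visited.

The earliest repeat is at step j = 3: N is in p1, which it already visited at step i = 1.
Since N has 6 states, any run of length ≥ 6 visits 6+1 states, so by pigeonhole some state repeats within the first 6 steps — that repeat gives the pumpable loop.

p1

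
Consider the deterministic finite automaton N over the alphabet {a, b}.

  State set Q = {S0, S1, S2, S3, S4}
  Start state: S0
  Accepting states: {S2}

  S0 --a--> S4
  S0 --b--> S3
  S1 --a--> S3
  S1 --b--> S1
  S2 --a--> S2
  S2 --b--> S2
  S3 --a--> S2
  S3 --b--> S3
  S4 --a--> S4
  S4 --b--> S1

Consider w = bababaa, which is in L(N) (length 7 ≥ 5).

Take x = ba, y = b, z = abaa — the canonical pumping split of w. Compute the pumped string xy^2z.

babbabaa

xy^2z = ba·b·b·abaa = babbabaa.
Reading y = b takes N from S2 back to S2, so after x·y·y the machine is still in S2, and z then leads to the accepting state S2. Hence babbabaa ∈ L(N).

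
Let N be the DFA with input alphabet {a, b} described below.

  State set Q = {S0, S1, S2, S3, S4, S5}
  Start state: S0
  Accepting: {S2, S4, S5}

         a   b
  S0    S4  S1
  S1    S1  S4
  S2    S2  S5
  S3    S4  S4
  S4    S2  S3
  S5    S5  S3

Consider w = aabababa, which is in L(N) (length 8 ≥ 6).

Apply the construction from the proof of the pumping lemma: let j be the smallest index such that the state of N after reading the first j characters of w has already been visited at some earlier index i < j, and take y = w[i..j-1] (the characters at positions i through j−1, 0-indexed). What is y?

Run of N on w = a a b a b a b a:
  step 0: S0  (start)
  step 1: S4  (read a: S0→S4)
  step 2: S2  (read a: S4→S2)
  step 3: S5  (read b: S2→S5)
  step 4: S5  (read a: S5→S5)   ← first repeat (S5 seen earlier)
  step 5: S3  (read b: S5→S3)
  step 6: S4  (read a: S3→S4)
  step 7: S3  (read b: S4→S3)
  step 8: S4  (read a: S3→S4)

So i = 3, j = 4, giving x = w[0:3] = aab, y = w[3:4] = a, z = w[4:8] = baba.
Check: |xy| = 4 ≤ 6 and |y| = 1 ≥ 1. Reading y takes N from S5 back to S5, so every xyⁱz is accepted.
With |Q| = 6, pigeonhole forces a state repeat no later than step 6; the substring read between the first and second visits to that state can be pumped.

a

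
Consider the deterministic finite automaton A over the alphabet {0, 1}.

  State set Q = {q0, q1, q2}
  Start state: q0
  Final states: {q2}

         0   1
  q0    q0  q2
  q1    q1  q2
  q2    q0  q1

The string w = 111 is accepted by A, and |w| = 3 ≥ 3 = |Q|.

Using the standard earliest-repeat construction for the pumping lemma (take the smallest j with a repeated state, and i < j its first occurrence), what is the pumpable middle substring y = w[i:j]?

Run of A on w = 1 1 1:
  step 0: q0  (start)
  step 1: q2  (read 1: q0→q2)
  step 2: q1  (read 1: q2→q1)
  step 3: q2  (read 1: q1→q2)   ← first repeat (q2 seen earlier)

So i = 1, j = 3, giving x = w[0:1] = 1, y = w[1:3] = 11, z = w[3:3] = ε.
Check: |xy| = 3 ≤ 3 and |y| = 2 ≥ 1. Reading y takes A from q2 back to q2, so every xyⁱz is accepted.

11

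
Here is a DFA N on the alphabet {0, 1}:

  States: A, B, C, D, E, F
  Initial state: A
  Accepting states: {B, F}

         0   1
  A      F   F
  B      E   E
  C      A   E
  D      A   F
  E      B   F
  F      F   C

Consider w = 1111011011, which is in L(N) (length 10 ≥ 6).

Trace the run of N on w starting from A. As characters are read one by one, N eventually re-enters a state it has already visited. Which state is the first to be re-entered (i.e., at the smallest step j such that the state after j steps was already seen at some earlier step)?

F

Run of N on w = 1 1 1 1 0 1 1 0 1 1:
  step 0: A  (start)
  step 1: F  (read 1: A→F)
  step 2: C  (read 1: F→C)
  step 3: E  (read 1: C→E)
  step 4: F  (read 1: E→F)   ← first repeat (F seen earlier)
  step 5: F  (read 0: F→F)
  step 6: C  (read 1: F→C)
  step 7: E  (read 1: C→E)
  step 8: B  (read 0: E→B)
  step 9: E  (read 1: B→E)
  step 10: F  (read 1: E→F)

The earliest repeat is at step j = 4: N is in F, which it already visited at step i = 1.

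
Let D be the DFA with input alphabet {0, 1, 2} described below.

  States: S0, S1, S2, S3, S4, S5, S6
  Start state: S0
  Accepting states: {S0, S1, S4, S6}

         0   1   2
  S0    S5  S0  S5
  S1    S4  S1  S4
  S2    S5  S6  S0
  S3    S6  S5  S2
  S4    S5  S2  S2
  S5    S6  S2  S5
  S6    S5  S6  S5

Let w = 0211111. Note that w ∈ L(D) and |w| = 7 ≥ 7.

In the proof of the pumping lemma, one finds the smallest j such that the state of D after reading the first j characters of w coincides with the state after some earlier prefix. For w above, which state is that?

S5

Run of D on w = 0 2 1 1 1 1 1:
  step 0: S0  (start)
  step 1: S5  (read 0: S0→S5)
  step 2: S5  (read 2: S5→S5)   ← first repeat (S5 seen earlier)
  step 3: S2  (read 1: S5→S2)
  step 4: S6  (read 1: S2→S6)
  step 5: S6  (read 1: S6→S6)
  step 6: S6  (read 1: S6→S6)
  step 7: S6  (read 1: S6→S6)

The earliest repeat is at step j = 2: D is in S5, which it already visited at step i = 1.
With |Q| = 7, pigeonhole forces a state repeat no later than step 7; the substring read between the first and second visits to that state can be pumped.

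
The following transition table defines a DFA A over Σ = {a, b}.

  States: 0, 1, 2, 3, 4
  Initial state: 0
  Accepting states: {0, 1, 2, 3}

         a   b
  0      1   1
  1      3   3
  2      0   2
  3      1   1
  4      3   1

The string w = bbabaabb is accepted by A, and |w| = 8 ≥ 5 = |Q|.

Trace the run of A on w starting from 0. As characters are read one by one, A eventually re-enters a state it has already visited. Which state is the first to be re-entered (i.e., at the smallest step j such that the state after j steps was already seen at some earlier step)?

1

Run of A on w = b b a b a a b b:
  step 0: 0  (start)
  step 1: 1  (read b: 0→1)
  step 2: 3  (read b: 1→3)
  step 3: 1  (read a: 3→1)   ← first repeat (1 seen earlier)
  step 4: 3  (read b: 1→3)
  step 5: 1  (read a: 3→1)
  step 6: 3  (read a: 1→3)
  step 7: 1  (read b: 3→1)
  step 8: 3  (read b: 1→3)

The earliest repeat is at step j = 3: A is in 1, which it already visited at step i = 1.
The DFA has 5 states, so the proof of the pumping lemma guarantees a repeated state among the first 5+1 visited; the segment between the two visits is the pumpable y.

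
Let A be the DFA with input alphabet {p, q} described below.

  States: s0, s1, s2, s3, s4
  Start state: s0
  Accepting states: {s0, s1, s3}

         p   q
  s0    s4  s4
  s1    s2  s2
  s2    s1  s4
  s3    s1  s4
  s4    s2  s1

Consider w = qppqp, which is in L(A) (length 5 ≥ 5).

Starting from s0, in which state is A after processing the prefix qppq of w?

s2

Run of A on the first 4 characters of w = q p p q:
  step 0: s0  (start)
  step 1: s4  (read q: s0→s4)
  step 2: s2  (read p: s4→s2)
  step 3: s1  (read p: s2→s1)
  step 4: s2  (read q: s1→s2)

After reading 4 characters, A is in state s2.
(This kind of state-tracing is the core of the pumping-lemma construction: with 5 states, pigeonhole forces a repeat within the first 5 steps.)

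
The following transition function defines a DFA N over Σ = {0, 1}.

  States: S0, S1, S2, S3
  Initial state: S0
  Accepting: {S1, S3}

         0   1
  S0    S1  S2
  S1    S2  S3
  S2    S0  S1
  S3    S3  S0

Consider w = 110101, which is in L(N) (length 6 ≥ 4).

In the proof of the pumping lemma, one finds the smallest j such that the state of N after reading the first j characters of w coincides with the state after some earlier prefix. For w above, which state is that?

S2

State sequence: S0 -1-> S2 -1-> S1 -0-> S2 -1-> S1 -0-> S2 -1-> S1
First repeat at step 3: S2 was already visited.

The earliest repeat is at step j = 3: N is in S2, which it already visited at step i = 1.
Since N has 4 states, any run of length ≥ 4 visits 4+1 states, so by pigeonhole some state repeats within the first 4 steps — that repeat gives the pumpable loop.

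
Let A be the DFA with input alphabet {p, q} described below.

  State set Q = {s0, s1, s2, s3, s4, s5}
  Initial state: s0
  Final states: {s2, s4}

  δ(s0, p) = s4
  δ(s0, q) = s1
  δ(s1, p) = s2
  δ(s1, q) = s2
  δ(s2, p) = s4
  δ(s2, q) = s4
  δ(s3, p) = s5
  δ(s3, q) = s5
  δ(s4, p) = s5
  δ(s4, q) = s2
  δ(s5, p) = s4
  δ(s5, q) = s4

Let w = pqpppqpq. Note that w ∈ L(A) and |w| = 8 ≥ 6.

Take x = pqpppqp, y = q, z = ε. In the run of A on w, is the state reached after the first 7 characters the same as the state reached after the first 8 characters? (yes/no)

no

Run of A on the first 8 characters of w = p q p p p q p q:
  step 0: s0  (start)
  step 1: s4  (read p: s0→s4)
  step 2: s2  (read q: s4→s2)
  step 3: s4  (read p: s2→s4)
  step 4: s5  (read p: s4→s5)
  step 5: s4  (read p: s5→s4)
  step 6: s2  (read q: s4→s2)
  step 7: s4  (read p: s2→s4)
  step 8: s2  (read q: s4→s2)

After x (step 7): s4. After xy (step 8): s2.
They differ (s4 ≠ s2), so y is not a cycle from the state after x; this split is not the one the pumping-lemma construction produces, and pumping y need not keep the string in L(A).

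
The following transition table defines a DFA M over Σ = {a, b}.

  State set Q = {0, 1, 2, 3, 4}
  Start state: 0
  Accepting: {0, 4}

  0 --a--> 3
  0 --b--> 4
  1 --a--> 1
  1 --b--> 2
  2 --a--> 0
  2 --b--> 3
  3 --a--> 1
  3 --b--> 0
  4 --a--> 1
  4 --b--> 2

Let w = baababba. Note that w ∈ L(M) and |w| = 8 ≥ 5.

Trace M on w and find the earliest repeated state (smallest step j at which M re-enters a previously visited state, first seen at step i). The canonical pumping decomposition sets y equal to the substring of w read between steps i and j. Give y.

a

State sequence: 0 -b-> 4 -a-> 1 -a-> 1 -b-> 2 -a-> 0 -b-> 4 -b-> 2 -a-> 0
First repeat at step 3: 1 was already visited.

So i = 2, j = 3, giving x = w[0:2] = ba, y = w[2:3] = a, z = w[3:8] = babba.
Check: |xy| = 3 ≤ 5 and |y| = 1 ≥ 1. Reading y takes M from 1 back to 1, so every xyⁱz is accepted.
The DFA has 5 states, so the proof of the pumping lemma guarantees a repeated state among the first 5+1 visited; the segment between the two visits is the pumpable y.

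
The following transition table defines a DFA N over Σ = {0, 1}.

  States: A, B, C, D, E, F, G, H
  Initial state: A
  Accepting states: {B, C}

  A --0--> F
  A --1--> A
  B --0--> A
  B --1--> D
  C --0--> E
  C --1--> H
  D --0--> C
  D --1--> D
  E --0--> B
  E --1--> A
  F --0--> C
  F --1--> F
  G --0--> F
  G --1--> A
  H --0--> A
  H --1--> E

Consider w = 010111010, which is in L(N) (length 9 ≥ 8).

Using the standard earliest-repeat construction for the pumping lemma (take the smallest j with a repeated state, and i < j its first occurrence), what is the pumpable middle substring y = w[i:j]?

State sequence: A -0-> F -1-> F -0-> C -1-> H -1-> E -1-> A -0-> F -1-> F -0-> C
First repeat at step 2: F was already visited.

So i = 1, j = 2, giving x = w[0:1] = 0, y = w[1:2] = 1, z = w[2:9] = 0111010.
Check: |xy| = 2 ≤ 8 and |y| = 1 ≥ 1. Reading y takes N from F back to F, so every xyⁱz is accepted.

1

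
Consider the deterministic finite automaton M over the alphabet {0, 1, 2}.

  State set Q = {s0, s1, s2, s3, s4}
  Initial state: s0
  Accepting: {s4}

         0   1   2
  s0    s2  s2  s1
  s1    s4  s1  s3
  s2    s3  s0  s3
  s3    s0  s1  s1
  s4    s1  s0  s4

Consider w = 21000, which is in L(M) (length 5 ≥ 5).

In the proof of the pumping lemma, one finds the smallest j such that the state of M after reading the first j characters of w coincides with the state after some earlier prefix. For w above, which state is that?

s1

State sequence: s0 -2-> s1 -1-> s1 -0-> s4 -0-> s1 -0-> s4
First repeat at step 2: s1 was already visited.

The earliest repeat is at step j = 2: M is in s1, which it already visited at step i = 1.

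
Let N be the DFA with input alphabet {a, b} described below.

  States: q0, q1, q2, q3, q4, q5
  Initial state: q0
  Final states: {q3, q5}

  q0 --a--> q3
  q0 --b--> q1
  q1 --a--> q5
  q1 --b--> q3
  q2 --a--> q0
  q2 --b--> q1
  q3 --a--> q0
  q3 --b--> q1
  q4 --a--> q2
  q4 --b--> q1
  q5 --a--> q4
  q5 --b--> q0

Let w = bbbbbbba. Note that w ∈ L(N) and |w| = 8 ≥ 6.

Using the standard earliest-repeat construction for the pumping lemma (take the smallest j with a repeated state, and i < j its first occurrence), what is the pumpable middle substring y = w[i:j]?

Run of N on w = b b b b b b b a:
  step 0: q0  (start)
  step 1: q1  (read b: q0→q1)
  step 2: q3  (read b: q1→q3)
  step 3: q1  (read b: q3→q1)   ← first repeat (q1 seen earlier)
  step 4: q3  (read b: q1→q3)
  step 5: q1  (read b: q3→q1)
  step 6: q3  (read b: q1→q3)
  step 7: q1  (read b: q3→q1)
  step 8: q5  (read a: q1→q5)

So i = 1, j = 3, giving x = w[0:1] = b, y = w[1:3] = bb, z = w[3:8] = bbbba.
Check: |xy| = 3 ≤ 6 and |y| = 2 ≥ 1. Reading y takes N from q1 back to q1, so every xyⁱz is accepted.
Pumping length from the standard proof: p = 6 (the number of states). The repeated state found above gives |xy| = j ≤ 6 and |y| = j − i ≥ 1.

bb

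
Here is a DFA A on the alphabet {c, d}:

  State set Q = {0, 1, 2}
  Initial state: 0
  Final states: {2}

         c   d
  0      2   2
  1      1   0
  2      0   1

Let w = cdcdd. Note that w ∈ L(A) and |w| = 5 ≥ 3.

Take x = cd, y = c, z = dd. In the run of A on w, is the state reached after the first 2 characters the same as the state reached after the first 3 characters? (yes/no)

yes

State sequence: 0 -c-> 2 -d-> 1 -c-> 1

After x (step 2): 1. After xy (step 3): 1.
They match, so y = c drives A around a cycle from 1 back to itself; pumping y any number of times keeps A in 1 before reading z, and xyⁱz ∈ L(A) for every i ≥ 0.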